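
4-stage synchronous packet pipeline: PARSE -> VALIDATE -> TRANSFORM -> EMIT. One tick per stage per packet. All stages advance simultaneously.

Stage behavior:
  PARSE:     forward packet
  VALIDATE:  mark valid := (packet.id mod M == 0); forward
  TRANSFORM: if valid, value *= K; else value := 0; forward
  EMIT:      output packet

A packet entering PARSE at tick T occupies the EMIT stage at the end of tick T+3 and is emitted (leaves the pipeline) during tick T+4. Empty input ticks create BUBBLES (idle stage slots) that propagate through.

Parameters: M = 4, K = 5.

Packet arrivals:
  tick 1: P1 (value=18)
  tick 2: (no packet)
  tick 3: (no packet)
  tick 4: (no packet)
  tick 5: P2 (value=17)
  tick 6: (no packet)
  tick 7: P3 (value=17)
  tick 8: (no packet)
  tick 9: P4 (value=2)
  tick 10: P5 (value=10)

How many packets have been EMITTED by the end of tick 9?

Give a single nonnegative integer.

Tick 1: [PARSE:P1(v=18,ok=F), VALIDATE:-, TRANSFORM:-, EMIT:-] out:-; in:P1
Tick 2: [PARSE:-, VALIDATE:P1(v=18,ok=F), TRANSFORM:-, EMIT:-] out:-; in:-
Tick 3: [PARSE:-, VALIDATE:-, TRANSFORM:P1(v=0,ok=F), EMIT:-] out:-; in:-
Tick 4: [PARSE:-, VALIDATE:-, TRANSFORM:-, EMIT:P1(v=0,ok=F)] out:-; in:-
Tick 5: [PARSE:P2(v=17,ok=F), VALIDATE:-, TRANSFORM:-, EMIT:-] out:P1(v=0); in:P2
Tick 6: [PARSE:-, VALIDATE:P2(v=17,ok=F), TRANSFORM:-, EMIT:-] out:-; in:-
Tick 7: [PARSE:P3(v=17,ok=F), VALIDATE:-, TRANSFORM:P2(v=0,ok=F), EMIT:-] out:-; in:P3
Tick 8: [PARSE:-, VALIDATE:P3(v=17,ok=F), TRANSFORM:-, EMIT:P2(v=0,ok=F)] out:-; in:-
Tick 9: [PARSE:P4(v=2,ok=F), VALIDATE:-, TRANSFORM:P3(v=0,ok=F), EMIT:-] out:P2(v=0); in:P4
Emitted by tick 9: ['P1', 'P2']

Answer: 2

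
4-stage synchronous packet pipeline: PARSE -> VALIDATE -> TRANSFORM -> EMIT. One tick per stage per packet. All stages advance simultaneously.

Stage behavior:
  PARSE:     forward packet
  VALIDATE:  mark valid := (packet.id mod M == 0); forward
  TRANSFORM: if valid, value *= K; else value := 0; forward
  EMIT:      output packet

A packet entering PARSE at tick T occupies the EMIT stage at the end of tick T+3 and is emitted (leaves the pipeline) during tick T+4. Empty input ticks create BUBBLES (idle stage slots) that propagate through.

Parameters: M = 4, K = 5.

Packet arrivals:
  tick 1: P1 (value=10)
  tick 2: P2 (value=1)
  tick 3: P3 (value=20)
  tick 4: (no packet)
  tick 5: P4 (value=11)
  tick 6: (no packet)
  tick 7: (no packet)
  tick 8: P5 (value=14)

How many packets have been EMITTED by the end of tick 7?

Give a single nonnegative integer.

Answer: 3

Derivation:
Tick 1: [PARSE:P1(v=10,ok=F), VALIDATE:-, TRANSFORM:-, EMIT:-] out:-; in:P1
Tick 2: [PARSE:P2(v=1,ok=F), VALIDATE:P1(v=10,ok=F), TRANSFORM:-, EMIT:-] out:-; in:P2
Tick 3: [PARSE:P3(v=20,ok=F), VALIDATE:P2(v=1,ok=F), TRANSFORM:P1(v=0,ok=F), EMIT:-] out:-; in:P3
Tick 4: [PARSE:-, VALIDATE:P3(v=20,ok=F), TRANSFORM:P2(v=0,ok=F), EMIT:P1(v=0,ok=F)] out:-; in:-
Tick 5: [PARSE:P4(v=11,ok=F), VALIDATE:-, TRANSFORM:P3(v=0,ok=F), EMIT:P2(v=0,ok=F)] out:P1(v=0); in:P4
Tick 6: [PARSE:-, VALIDATE:P4(v=11,ok=T), TRANSFORM:-, EMIT:P3(v=0,ok=F)] out:P2(v=0); in:-
Tick 7: [PARSE:-, VALIDATE:-, TRANSFORM:P4(v=55,ok=T), EMIT:-] out:P3(v=0); in:-
Emitted by tick 7: ['P1', 'P2', 'P3']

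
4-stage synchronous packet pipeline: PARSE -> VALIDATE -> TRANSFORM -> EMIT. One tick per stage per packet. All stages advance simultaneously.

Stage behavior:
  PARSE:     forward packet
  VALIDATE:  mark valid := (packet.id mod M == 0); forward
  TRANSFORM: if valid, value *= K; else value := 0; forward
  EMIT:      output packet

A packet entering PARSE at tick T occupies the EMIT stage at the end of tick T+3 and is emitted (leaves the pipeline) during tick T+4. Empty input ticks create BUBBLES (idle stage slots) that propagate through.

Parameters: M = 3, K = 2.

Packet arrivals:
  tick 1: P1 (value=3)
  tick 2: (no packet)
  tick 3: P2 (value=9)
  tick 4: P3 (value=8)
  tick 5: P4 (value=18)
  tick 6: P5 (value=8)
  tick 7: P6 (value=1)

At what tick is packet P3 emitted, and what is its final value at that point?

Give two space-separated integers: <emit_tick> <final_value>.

Answer: 8 16

Derivation:
Tick 1: [PARSE:P1(v=3,ok=F), VALIDATE:-, TRANSFORM:-, EMIT:-] out:-; in:P1
Tick 2: [PARSE:-, VALIDATE:P1(v=3,ok=F), TRANSFORM:-, EMIT:-] out:-; in:-
Tick 3: [PARSE:P2(v=9,ok=F), VALIDATE:-, TRANSFORM:P1(v=0,ok=F), EMIT:-] out:-; in:P2
Tick 4: [PARSE:P3(v=8,ok=F), VALIDATE:P2(v=9,ok=F), TRANSFORM:-, EMIT:P1(v=0,ok=F)] out:-; in:P3
Tick 5: [PARSE:P4(v=18,ok=F), VALIDATE:P3(v=8,ok=T), TRANSFORM:P2(v=0,ok=F), EMIT:-] out:P1(v=0); in:P4
Tick 6: [PARSE:P5(v=8,ok=F), VALIDATE:P4(v=18,ok=F), TRANSFORM:P3(v=16,ok=T), EMIT:P2(v=0,ok=F)] out:-; in:P5
Tick 7: [PARSE:P6(v=1,ok=F), VALIDATE:P5(v=8,ok=F), TRANSFORM:P4(v=0,ok=F), EMIT:P3(v=16,ok=T)] out:P2(v=0); in:P6
Tick 8: [PARSE:-, VALIDATE:P6(v=1,ok=T), TRANSFORM:P5(v=0,ok=F), EMIT:P4(v=0,ok=F)] out:P3(v=16); in:-
Tick 9: [PARSE:-, VALIDATE:-, TRANSFORM:P6(v=2,ok=T), EMIT:P5(v=0,ok=F)] out:P4(v=0); in:-
Tick 10: [PARSE:-, VALIDATE:-, TRANSFORM:-, EMIT:P6(v=2,ok=T)] out:P5(v=0); in:-
Tick 11: [PARSE:-, VALIDATE:-, TRANSFORM:-, EMIT:-] out:P6(v=2); in:-
P3: arrives tick 4, valid=True (id=3, id%3=0), emit tick 8, final value 16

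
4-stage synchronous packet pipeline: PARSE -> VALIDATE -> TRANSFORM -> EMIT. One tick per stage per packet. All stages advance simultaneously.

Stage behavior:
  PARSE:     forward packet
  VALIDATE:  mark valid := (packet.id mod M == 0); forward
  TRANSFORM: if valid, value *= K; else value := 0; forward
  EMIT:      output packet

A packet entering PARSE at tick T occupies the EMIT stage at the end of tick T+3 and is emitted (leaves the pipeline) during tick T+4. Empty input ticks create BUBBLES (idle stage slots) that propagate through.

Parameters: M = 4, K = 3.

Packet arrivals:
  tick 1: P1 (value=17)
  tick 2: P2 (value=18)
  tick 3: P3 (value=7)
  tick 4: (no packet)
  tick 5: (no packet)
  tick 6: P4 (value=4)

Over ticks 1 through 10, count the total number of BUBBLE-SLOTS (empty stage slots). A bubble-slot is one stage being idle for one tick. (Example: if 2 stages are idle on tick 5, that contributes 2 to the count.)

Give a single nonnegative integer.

Tick 1: [PARSE:P1(v=17,ok=F), VALIDATE:-, TRANSFORM:-, EMIT:-] out:-; bubbles=3
Tick 2: [PARSE:P2(v=18,ok=F), VALIDATE:P1(v=17,ok=F), TRANSFORM:-, EMIT:-] out:-; bubbles=2
Tick 3: [PARSE:P3(v=7,ok=F), VALIDATE:P2(v=18,ok=F), TRANSFORM:P1(v=0,ok=F), EMIT:-] out:-; bubbles=1
Tick 4: [PARSE:-, VALIDATE:P3(v=7,ok=F), TRANSFORM:P2(v=0,ok=F), EMIT:P1(v=0,ok=F)] out:-; bubbles=1
Tick 5: [PARSE:-, VALIDATE:-, TRANSFORM:P3(v=0,ok=F), EMIT:P2(v=0,ok=F)] out:P1(v=0); bubbles=2
Tick 6: [PARSE:P4(v=4,ok=F), VALIDATE:-, TRANSFORM:-, EMIT:P3(v=0,ok=F)] out:P2(v=0); bubbles=2
Tick 7: [PARSE:-, VALIDATE:P4(v=4,ok=T), TRANSFORM:-, EMIT:-] out:P3(v=0); bubbles=3
Tick 8: [PARSE:-, VALIDATE:-, TRANSFORM:P4(v=12,ok=T), EMIT:-] out:-; bubbles=3
Tick 9: [PARSE:-, VALIDATE:-, TRANSFORM:-, EMIT:P4(v=12,ok=T)] out:-; bubbles=3
Tick 10: [PARSE:-, VALIDATE:-, TRANSFORM:-, EMIT:-] out:P4(v=12); bubbles=4
Total bubble-slots: 24

Answer: 24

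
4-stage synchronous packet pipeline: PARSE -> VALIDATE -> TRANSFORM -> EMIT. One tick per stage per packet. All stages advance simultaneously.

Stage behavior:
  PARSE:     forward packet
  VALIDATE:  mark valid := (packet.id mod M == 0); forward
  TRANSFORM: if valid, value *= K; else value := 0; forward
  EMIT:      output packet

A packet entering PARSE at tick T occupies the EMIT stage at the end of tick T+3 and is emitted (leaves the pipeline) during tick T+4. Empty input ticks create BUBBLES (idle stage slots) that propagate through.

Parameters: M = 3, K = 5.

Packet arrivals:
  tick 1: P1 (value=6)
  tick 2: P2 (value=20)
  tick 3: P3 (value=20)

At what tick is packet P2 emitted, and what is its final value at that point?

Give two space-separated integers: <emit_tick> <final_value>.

Tick 1: [PARSE:P1(v=6,ok=F), VALIDATE:-, TRANSFORM:-, EMIT:-] out:-; in:P1
Tick 2: [PARSE:P2(v=20,ok=F), VALIDATE:P1(v=6,ok=F), TRANSFORM:-, EMIT:-] out:-; in:P2
Tick 3: [PARSE:P3(v=20,ok=F), VALIDATE:P2(v=20,ok=F), TRANSFORM:P1(v=0,ok=F), EMIT:-] out:-; in:P3
Tick 4: [PARSE:-, VALIDATE:P3(v=20,ok=T), TRANSFORM:P2(v=0,ok=F), EMIT:P1(v=0,ok=F)] out:-; in:-
Tick 5: [PARSE:-, VALIDATE:-, TRANSFORM:P3(v=100,ok=T), EMIT:P2(v=0,ok=F)] out:P1(v=0); in:-
Tick 6: [PARSE:-, VALIDATE:-, TRANSFORM:-, EMIT:P3(v=100,ok=T)] out:P2(v=0); in:-
Tick 7: [PARSE:-, VALIDATE:-, TRANSFORM:-, EMIT:-] out:P3(v=100); in:-
P2: arrives tick 2, valid=False (id=2, id%3=2), emit tick 6, final value 0

Answer: 6 0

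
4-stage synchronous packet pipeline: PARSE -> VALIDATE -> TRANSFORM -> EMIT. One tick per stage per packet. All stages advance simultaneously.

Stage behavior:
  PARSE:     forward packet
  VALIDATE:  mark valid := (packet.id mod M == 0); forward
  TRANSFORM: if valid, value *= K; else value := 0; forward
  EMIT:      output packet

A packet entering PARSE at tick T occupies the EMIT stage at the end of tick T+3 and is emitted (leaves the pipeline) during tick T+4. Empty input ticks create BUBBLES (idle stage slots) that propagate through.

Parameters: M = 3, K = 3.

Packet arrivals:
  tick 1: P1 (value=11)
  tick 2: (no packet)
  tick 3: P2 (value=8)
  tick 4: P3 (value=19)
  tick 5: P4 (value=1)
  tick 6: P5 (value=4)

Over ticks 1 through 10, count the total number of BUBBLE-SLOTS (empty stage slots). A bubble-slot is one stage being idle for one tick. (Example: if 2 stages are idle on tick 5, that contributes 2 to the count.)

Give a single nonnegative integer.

Answer: 20

Derivation:
Tick 1: [PARSE:P1(v=11,ok=F), VALIDATE:-, TRANSFORM:-, EMIT:-] out:-; bubbles=3
Tick 2: [PARSE:-, VALIDATE:P1(v=11,ok=F), TRANSFORM:-, EMIT:-] out:-; bubbles=3
Tick 3: [PARSE:P2(v=8,ok=F), VALIDATE:-, TRANSFORM:P1(v=0,ok=F), EMIT:-] out:-; bubbles=2
Tick 4: [PARSE:P3(v=19,ok=F), VALIDATE:P2(v=8,ok=F), TRANSFORM:-, EMIT:P1(v=0,ok=F)] out:-; bubbles=1
Tick 5: [PARSE:P4(v=1,ok=F), VALIDATE:P3(v=19,ok=T), TRANSFORM:P2(v=0,ok=F), EMIT:-] out:P1(v=0); bubbles=1
Tick 6: [PARSE:P5(v=4,ok=F), VALIDATE:P4(v=1,ok=F), TRANSFORM:P3(v=57,ok=T), EMIT:P2(v=0,ok=F)] out:-; bubbles=0
Tick 7: [PARSE:-, VALIDATE:P5(v=4,ok=F), TRANSFORM:P4(v=0,ok=F), EMIT:P3(v=57,ok=T)] out:P2(v=0); bubbles=1
Tick 8: [PARSE:-, VALIDATE:-, TRANSFORM:P5(v=0,ok=F), EMIT:P4(v=0,ok=F)] out:P3(v=57); bubbles=2
Tick 9: [PARSE:-, VALIDATE:-, TRANSFORM:-, EMIT:P5(v=0,ok=F)] out:P4(v=0); bubbles=3
Tick 10: [PARSE:-, VALIDATE:-, TRANSFORM:-, EMIT:-] out:P5(v=0); bubbles=4
Total bubble-slots: 20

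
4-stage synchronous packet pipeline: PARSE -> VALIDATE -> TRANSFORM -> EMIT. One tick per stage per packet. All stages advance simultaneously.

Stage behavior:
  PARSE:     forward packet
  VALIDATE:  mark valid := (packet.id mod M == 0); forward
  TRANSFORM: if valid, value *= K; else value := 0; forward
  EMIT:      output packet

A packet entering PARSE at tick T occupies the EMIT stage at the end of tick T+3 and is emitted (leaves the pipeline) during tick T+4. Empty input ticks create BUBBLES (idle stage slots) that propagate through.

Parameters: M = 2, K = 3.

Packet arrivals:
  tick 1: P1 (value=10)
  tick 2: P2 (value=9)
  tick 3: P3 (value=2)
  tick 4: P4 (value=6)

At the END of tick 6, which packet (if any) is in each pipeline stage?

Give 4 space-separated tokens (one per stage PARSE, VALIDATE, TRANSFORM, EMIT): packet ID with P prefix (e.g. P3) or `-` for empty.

Answer: - - P4 P3

Derivation:
Tick 1: [PARSE:P1(v=10,ok=F), VALIDATE:-, TRANSFORM:-, EMIT:-] out:-; in:P1
Tick 2: [PARSE:P2(v=9,ok=F), VALIDATE:P1(v=10,ok=F), TRANSFORM:-, EMIT:-] out:-; in:P2
Tick 3: [PARSE:P3(v=2,ok=F), VALIDATE:P2(v=9,ok=T), TRANSFORM:P1(v=0,ok=F), EMIT:-] out:-; in:P3
Tick 4: [PARSE:P4(v=6,ok=F), VALIDATE:P3(v=2,ok=F), TRANSFORM:P2(v=27,ok=T), EMIT:P1(v=0,ok=F)] out:-; in:P4
Tick 5: [PARSE:-, VALIDATE:P4(v=6,ok=T), TRANSFORM:P3(v=0,ok=F), EMIT:P2(v=27,ok=T)] out:P1(v=0); in:-
Tick 6: [PARSE:-, VALIDATE:-, TRANSFORM:P4(v=18,ok=T), EMIT:P3(v=0,ok=F)] out:P2(v=27); in:-
At end of tick 6: ['-', '-', 'P4', 'P3']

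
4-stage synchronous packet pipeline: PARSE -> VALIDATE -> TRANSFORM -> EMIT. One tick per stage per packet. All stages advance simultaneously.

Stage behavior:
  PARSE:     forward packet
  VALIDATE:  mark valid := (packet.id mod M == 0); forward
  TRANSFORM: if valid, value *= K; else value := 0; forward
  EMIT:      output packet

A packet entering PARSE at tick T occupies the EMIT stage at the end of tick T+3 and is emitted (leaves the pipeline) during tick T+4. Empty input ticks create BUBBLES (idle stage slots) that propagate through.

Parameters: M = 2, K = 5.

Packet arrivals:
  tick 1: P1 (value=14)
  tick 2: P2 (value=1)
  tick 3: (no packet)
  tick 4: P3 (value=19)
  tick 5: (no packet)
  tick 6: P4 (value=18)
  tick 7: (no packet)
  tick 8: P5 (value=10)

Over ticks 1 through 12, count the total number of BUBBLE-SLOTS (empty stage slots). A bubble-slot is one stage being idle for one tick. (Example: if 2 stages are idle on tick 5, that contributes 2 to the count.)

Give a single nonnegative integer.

Tick 1: [PARSE:P1(v=14,ok=F), VALIDATE:-, TRANSFORM:-, EMIT:-] out:-; bubbles=3
Tick 2: [PARSE:P2(v=1,ok=F), VALIDATE:P1(v=14,ok=F), TRANSFORM:-, EMIT:-] out:-; bubbles=2
Tick 3: [PARSE:-, VALIDATE:P2(v=1,ok=T), TRANSFORM:P1(v=0,ok=F), EMIT:-] out:-; bubbles=2
Tick 4: [PARSE:P3(v=19,ok=F), VALIDATE:-, TRANSFORM:P2(v=5,ok=T), EMIT:P1(v=0,ok=F)] out:-; bubbles=1
Tick 5: [PARSE:-, VALIDATE:P3(v=19,ok=F), TRANSFORM:-, EMIT:P2(v=5,ok=T)] out:P1(v=0); bubbles=2
Tick 6: [PARSE:P4(v=18,ok=F), VALIDATE:-, TRANSFORM:P3(v=0,ok=F), EMIT:-] out:P2(v=5); bubbles=2
Tick 7: [PARSE:-, VALIDATE:P4(v=18,ok=T), TRANSFORM:-, EMIT:P3(v=0,ok=F)] out:-; bubbles=2
Tick 8: [PARSE:P5(v=10,ok=F), VALIDATE:-, TRANSFORM:P4(v=90,ok=T), EMIT:-] out:P3(v=0); bubbles=2
Tick 9: [PARSE:-, VALIDATE:P5(v=10,ok=F), TRANSFORM:-, EMIT:P4(v=90,ok=T)] out:-; bubbles=2
Tick 10: [PARSE:-, VALIDATE:-, TRANSFORM:P5(v=0,ok=F), EMIT:-] out:P4(v=90); bubbles=3
Tick 11: [PARSE:-, VALIDATE:-, TRANSFORM:-, EMIT:P5(v=0,ok=F)] out:-; bubbles=3
Tick 12: [PARSE:-, VALIDATE:-, TRANSFORM:-, EMIT:-] out:P5(v=0); bubbles=4
Total bubble-slots: 28

Answer: 28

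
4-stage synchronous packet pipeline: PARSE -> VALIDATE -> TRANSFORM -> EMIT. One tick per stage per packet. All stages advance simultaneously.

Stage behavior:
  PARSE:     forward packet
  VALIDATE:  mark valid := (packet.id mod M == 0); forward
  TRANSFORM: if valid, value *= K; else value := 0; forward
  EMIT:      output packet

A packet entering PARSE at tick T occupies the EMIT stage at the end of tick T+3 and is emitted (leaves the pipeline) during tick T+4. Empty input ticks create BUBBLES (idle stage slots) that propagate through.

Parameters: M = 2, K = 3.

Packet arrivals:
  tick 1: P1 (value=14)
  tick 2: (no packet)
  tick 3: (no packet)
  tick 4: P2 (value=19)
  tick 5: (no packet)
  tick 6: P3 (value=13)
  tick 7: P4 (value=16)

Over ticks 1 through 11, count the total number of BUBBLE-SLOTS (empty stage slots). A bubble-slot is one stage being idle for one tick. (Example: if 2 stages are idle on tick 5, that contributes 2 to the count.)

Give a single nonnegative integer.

Tick 1: [PARSE:P1(v=14,ok=F), VALIDATE:-, TRANSFORM:-, EMIT:-] out:-; bubbles=3
Tick 2: [PARSE:-, VALIDATE:P1(v=14,ok=F), TRANSFORM:-, EMIT:-] out:-; bubbles=3
Tick 3: [PARSE:-, VALIDATE:-, TRANSFORM:P1(v=0,ok=F), EMIT:-] out:-; bubbles=3
Tick 4: [PARSE:P2(v=19,ok=F), VALIDATE:-, TRANSFORM:-, EMIT:P1(v=0,ok=F)] out:-; bubbles=2
Tick 5: [PARSE:-, VALIDATE:P2(v=19,ok=T), TRANSFORM:-, EMIT:-] out:P1(v=0); bubbles=3
Tick 6: [PARSE:P3(v=13,ok=F), VALIDATE:-, TRANSFORM:P2(v=57,ok=T), EMIT:-] out:-; bubbles=2
Tick 7: [PARSE:P4(v=16,ok=F), VALIDATE:P3(v=13,ok=F), TRANSFORM:-, EMIT:P2(v=57,ok=T)] out:-; bubbles=1
Tick 8: [PARSE:-, VALIDATE:P4(v=16,ok=T), TRANSFORM:P3(v=0,ok=F), EMIT:-] out:P2(v=57); bubbles=2
Tick 9: [PARSE:-, VALIDATE:-, TRANSFORM:P4(v=48,ok=T), EMIT:P3(v=0,ok=F)] out:-; bubbles=2
Tick 10: [PARSE:-, VALIDATE:-, TRANSFORM:-, EMIT:P4(v=48,ok=T)] out:P3(v=0); bubbles=3
Tick 11: [PARSE:-, VALIDATE:-, TRANSFORM:-, EMIT:-] out:P4(v=48); bubbles=4
Total bubble-slots: 28

Answer: 28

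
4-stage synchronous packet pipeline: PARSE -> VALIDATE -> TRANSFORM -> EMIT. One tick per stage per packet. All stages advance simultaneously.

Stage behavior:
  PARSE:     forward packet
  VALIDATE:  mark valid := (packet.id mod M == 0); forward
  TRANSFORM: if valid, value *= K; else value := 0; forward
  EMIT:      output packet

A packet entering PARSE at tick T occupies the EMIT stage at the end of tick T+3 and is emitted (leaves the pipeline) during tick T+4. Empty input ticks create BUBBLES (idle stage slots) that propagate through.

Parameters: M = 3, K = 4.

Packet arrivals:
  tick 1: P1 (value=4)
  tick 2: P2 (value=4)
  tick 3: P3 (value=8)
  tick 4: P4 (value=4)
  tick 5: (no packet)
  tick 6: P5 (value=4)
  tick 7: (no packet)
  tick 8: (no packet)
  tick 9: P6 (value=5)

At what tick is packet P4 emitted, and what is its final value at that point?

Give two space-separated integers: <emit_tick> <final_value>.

Answer: 8 0

Derivation:
Tick 1: [PARSE:P1(v=4,ok=F), VALIDATE:-, TRANSFORM:-, EMIT:-] out:-; in:P1
Tick 2: [PARSE:P2(v=4,ok=F), VALIDATE:P1(v=4,ok=F), TRANSFORM:-, EMIT:-] out:-; in:P2
Tick 3: [PARSE:P3(v=8,ok=F), VALIDATE:P2(v=4,ok=F), TRANSFORM:P1(v=0,ok=F), EMIT:-] out:-; in:P3
Tick 4: [PARSE:P4(v=4,ok=F), VALIDATE:P3(v=8,ok=T), TRANSFORM:P2(v=0,ok=F), EMIT:P1(v=0,ok=F)] out:-; in:P4
Tick 5: [PARSE:-, VALIDATE:P4(v=4,ok=F), TRANSFORM:P3(v=32,ok=T), EMIT:P2(v=0,ok=F)] out:P1(v=0); in:-
Tick 6: [PARSE:P5(v=4,ok=F), VALIDATE:-, TRANSFORM:P4(v=0,ok=F), EMIT:P3(v=32,ok=T)] out:P2(v=0); in:P5
Tick 7: [PARSE:-, VALIDATE:P5(v=4,ok=F), TRANSFORM:-, EMIT:P4(v=0,ok=F)] out:P3(v=32); in:-
Tick 8: [PARSE:-, VALIDATE:-, TRANSFORM:P5(v=0,ok=F), EMIT:-] out:P4(v=0); in:-
Tick 9: [PARSE:P6(v=5,ok=F), VALIDATE:-, TRANSFORM:-, EMIT:P5(v=0,ok=F)] out:-; in:P6
Tick 10: [PARSE:-, VALIDATE:P6(v=5,ok=T), TRANSFORM:-, EMIT:-] out:P5(v=0); in:-
Tick 11: [PARSE:-, VALIDATE:-, TRANSFORM:P6(v=20,ok=T), EMIT:-] out:-; in:-
Tick 12: [PARSE:-, VALIDATE:-, TRANSFORM:-, EMIT:P6(v=20,ok=T)] out:-; in:-
Tick 13: [PARSE:-, VALIDATE:-, TRANSFORM:-, EMIT:-] out:P6(v=20); in:-
P4: arrives tick 4, valid=False (id=4, id%3=1), emit tick 8, final value 0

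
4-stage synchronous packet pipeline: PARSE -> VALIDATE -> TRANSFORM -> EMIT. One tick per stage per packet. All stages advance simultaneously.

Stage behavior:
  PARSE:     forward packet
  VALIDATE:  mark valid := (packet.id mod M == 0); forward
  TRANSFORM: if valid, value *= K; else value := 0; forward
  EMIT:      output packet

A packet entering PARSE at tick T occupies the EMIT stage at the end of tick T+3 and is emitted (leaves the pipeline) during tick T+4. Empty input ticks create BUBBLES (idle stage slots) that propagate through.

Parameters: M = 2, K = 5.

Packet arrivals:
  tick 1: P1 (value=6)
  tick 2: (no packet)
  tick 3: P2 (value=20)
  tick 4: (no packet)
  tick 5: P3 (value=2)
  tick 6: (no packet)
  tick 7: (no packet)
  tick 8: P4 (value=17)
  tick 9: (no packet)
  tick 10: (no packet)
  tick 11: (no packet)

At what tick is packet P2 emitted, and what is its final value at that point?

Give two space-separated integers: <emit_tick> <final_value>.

Tick 1: [PARSE:P1(v=6,ok=F), VALIDATE:-, TRANSFORM:-, EMIT:-] out:-; in:P1
Tick 2: [PARSE:-, VALIDATE:P1(v=6,ok=F), TRANSFORM:-, EMIT:-] out:-; in:-
Tick 3: [PARSE:P2(v=20,ok=F), VALIDATE:-, TRANSFORM:P1(v=0,ok=F), EMIT:-] out:-; in:P2
Tick 4: [PARSE:-, VALIDATE:P2(v=20,ok=T), TRANSFORM:-, EMIT:P1(v=0,ok=F)] out:-; in:-
Tick 5: [PARSE:P3(v=2,ok=F), VALIDATE:-, TRANSFORM:P2(v=100,ok=T), EMIT:-] out:P1(v=0); in:P3
Tick 6: [PARSE:-, VALIDATE:P3(v=2,ok=F), TRANSFORM:-, EMIT:P2(v=100,ok=T)] out:-; in:-
Tick 7: [PARSE:-, VALIDATE:-, TRANSFORM:P3(v=0,ok=F), EMIT:-] out:P2(v=100); in:-
Tick 8: [PARSE:P4(v=17,ok=F), VALIDATE:-, TRANSFORM:-, EMIT:P3(v=0,ok=F)] out:-; in:P4
Tick 9: [PARSE:-, VALIDATE:P4(v=17,ok=T), TRANSFORM:-, EMIT:-] out:P3(v=0); in:-
Tick 10: [PARSE:-, VALIDATE:-, TRANSFORM:P4(v=85,ok=T), EMIT:-] out:-; in:-
Tick 11: [PARSE:-, VALIDATE:-, TRANSFORM:-, EMIT:P4(v=85,ok=T)] out:-; in:-
Tick 12: [PARSE:-, VALIDATE:-, TRANSFORM:-, EMIT:-] out:P4(v=85); in:-
Tick 13: [PARSE:-, VALIDATE:-, TRANSFORM:-, EMIT:-] out:-; in:-
Tick 14: [PARSE:-, VALIDATE:-, TRANSFORM:-, EMIT:-] out:-; in:-
Tick 15: [PARSE:-, VALIDATE:-, TRANSFORM:-, EMIT:-] out:-; in:-
P2: arrives tick 3, valid=True (id=2, id%2=0), emit tick 7, final value 100

Answer: 7 100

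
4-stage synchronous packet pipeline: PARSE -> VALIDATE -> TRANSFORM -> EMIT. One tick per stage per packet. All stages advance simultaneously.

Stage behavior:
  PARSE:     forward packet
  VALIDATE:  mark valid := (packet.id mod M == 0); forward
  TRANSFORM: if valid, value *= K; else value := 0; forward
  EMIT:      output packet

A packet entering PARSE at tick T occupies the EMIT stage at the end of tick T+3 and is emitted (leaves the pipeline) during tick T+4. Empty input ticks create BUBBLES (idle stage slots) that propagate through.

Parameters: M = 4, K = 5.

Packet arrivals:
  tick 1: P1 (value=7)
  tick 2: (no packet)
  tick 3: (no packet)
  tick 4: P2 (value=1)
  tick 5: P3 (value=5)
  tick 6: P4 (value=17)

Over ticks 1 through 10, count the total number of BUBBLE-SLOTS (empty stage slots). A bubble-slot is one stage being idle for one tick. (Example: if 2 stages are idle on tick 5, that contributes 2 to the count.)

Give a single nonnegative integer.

Tick 1: [PARSE:P1(v=7,ok=F), VALIDATE:-, TRANSFORM:-, EMIT:-] out:-; bubbles=3
Tick 2: [PARSE:-, VALIDATE:P1(v=7,ok=F), TRANSFORM:-, EMIT:-] out:-; bubbles=3
Tick 3: [PARSE:-, VALIDATE:-, TRANSFORM:P1(v=0,ok=F), EMIT:-] out:-; bubbles=3
Tick 4: [PARSE:P2(v=1,ok=F), VALIDATE:-, TRANSFORM:-, EMIT:P1(v=0,ok=F)] out:-; bubbles=2
Tick 5: [PARSE:P3(v=5,ok=F), VALIDATE:P2(v=1,ok=F), TRANSFORM:-, EMIT:-] out:P1(v=0); bubbles=2
Tick 6: [PARSE:P4(v=17,ok=F), VALIDATE:P3(v=5,ok=F), TRANSFORM:P2(v=0,ok=F), EMIT:-] out:-; bubbles=1
Tick 7: [PARSE:-, VALIDATE:P4(v=17,ok=T), TRANSFORM:P3(v=0,ok=F), EMIT:P2(v=0,ok=F)] out:-; bubbles=1
Tick 8: [PARSE:-, VALIDATE:-, TRANSFORM:P4(v=85,ok=T), EMIT:P3(v=0,ok=F)] out:P2(v=0); bubbles=2
Tick 9: [PARSE:-, VALIDATE:-, TRANSFORM:-, EMIT:P4(v=85,ok=T)] out:P3(v=0); bubbles=3
Tick 10: [PARSE:-, VALIDATE:-, TRANSFORM:-, EMIT:-] out:P4(v=85); bubbles=4
Total bubble-slots: 24

Answer: 24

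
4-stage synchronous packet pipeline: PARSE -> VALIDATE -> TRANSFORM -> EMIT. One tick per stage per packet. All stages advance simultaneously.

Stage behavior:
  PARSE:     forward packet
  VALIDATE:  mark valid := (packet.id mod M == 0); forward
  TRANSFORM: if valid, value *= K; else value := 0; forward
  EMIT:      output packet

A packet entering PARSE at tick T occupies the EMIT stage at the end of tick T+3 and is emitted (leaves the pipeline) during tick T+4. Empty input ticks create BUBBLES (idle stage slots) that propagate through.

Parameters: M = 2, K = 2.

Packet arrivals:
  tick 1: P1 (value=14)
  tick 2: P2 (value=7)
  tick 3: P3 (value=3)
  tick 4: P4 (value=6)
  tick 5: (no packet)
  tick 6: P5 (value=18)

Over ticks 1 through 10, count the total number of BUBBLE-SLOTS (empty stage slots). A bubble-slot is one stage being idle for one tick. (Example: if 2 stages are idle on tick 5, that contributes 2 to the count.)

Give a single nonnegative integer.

Answer: 20

Derivation:
Tick 1: [PARSE:P1(v=14,ok=F), VALIDATE:-, TRANSFORM:-, EMIT:-] out:-; bubbles=3
Tick 2: [PARSE:P2(v=7,ok=F), VALIDATE:P1(v=14,ok=F), TRANSFORM:-, EMIT:-] out:-; bubbles=2
Tick 3: [PARSE:P3(v=3,ok=F), VALIDATE:P2(v=7,ok=T), TRANSFORM:P1(v=0,ok=F), EMIT:-] out:-; bubbles=1
Tick 4: [PARSE:P4(v=6,ok=F), VALIDATE:P3(v=3,ok=F), TRANSFORM:P2(v=14,ok=T), EMIT:P1(v=0,ok=F)] out:-; bubbles=0
Tick 5: [PARSE:-, VALIDATE:P4(v=6,ok=T), TRANSFORM:P3(v=0,ok=F), EMIT:P2(v=14,ok=T)] out:P1(v=0); bubbles=1
Tick 6: [PARSE:P5(v=18,ok=F), VALIDATE:-, TRANSFORM:P4(v=12,ok=T), EMIT:P3(v=0,ok=F)] out:P2(v=14); bubbles=1
Tick 7: [PARSE:-, VALIDATE:P5(v=18,ok=F), TRANSFORM:-, EMIT:P4(v=12,ok=T)] out:P3(v=0); bubbles=2
Tick 8: [PARSE:-, VALIDATE:-, TRANSFORM:P5(v=0,ok=F), EMIT:-] out:P4(v=12); bubbles=3
Tick 9: [PARSE:-, VALIDATE:-, TRANSFORM:-, EMIT:P5(v=0,ok=F)] out:-; bubbles=3
Tick 10: [PARSE:-, VALIDATE:-, TRANSFORM:-, EMIT:-] out:P5(v=0); bubbles=4
Total bubble-slots: 20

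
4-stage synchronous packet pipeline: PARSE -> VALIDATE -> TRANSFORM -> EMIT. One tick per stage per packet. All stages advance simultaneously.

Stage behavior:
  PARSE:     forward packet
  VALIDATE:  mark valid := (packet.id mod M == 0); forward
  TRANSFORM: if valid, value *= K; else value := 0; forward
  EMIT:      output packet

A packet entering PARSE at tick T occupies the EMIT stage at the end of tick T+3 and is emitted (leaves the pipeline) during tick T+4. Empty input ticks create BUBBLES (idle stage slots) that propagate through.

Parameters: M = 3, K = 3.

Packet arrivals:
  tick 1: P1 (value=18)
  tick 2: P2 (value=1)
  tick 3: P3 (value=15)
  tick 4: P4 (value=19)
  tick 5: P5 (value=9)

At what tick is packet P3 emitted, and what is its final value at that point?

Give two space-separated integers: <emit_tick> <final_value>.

Tick 1: [PARSE:P1(v=18,ok=F), VALIDATE:-, TRANSFORM:-, EMIT:-] out:-; in:P1
Tick 2: [PARSE:P2(v=1,ok=F), VALIDATE:P1(v=18,ok=F), TRANSFORM:-, EMIT:-] out:-; in:P2
Tick 3: [PARSE:P3(v=15,ok=F), VALIDATE:P2(v=1,ok=F), TRANSFORM:P1(v=0,ok=F), EMIT:-] out:-; in:P3
Tick 4: [PARSE:P4(v=19,ok=F), VALIDATE:P3(v=15,ok=T), TRANSFORM:P2(v=0,ok=F), EMIT:P1(v=0,ok=F)] out:-; in:P4
Tick 5: [PARSE:P5(v=9,ok=F), VALIDATE:P4(v=19,ok=F), TRANSFORM:P3(v=45,ok=T), EMIT:P2(v=0,ok=F)] out:P1(v=0); in:P5
Tick 6: [PARSE:-, VALIDATE:P5(v=9,ok=F), TRANSFORM:P4(v=0,ok=F), EMIT:P3(v=45,ok=T)] out:P2(v=0); in:-
Tick 7: [PARSE:-, VALIDATE:-, TRANSFORM:P5(v=0,ok=F), EMIT:P4(v=0,ok=F)] out:P3(v=45); in:-
Tick 8: [PARSE:-, VALIDATE:-, TRANSFORM:-, EMIT:P5(v=0,ok=F)] out:P4(v=0); in:-
Tick 9: [PARSE:-, VALIDATE:-, TRANSFORM:-, EMIT:-] out:P5(v=0); in:-
P3: arrives tick 3, valid=True (id=3, id%3=0), emit tick 7, final value 45

Answer: 7 45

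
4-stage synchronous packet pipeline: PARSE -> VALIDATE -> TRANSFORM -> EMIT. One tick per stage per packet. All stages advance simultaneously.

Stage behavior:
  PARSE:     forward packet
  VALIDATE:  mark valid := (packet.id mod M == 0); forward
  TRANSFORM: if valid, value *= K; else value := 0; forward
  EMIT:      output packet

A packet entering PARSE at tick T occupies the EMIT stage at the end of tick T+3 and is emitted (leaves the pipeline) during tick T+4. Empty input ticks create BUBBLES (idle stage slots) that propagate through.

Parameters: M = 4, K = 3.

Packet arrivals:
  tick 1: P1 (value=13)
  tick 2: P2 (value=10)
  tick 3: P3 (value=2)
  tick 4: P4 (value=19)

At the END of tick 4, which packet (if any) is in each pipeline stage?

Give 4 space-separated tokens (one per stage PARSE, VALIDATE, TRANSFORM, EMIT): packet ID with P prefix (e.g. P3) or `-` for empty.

Tick 1: [PARSE:P1(v=13,ok=F), VALIDATE:-, TRANSFORM:-, EMIT:-] out:-; in:P1
Tick 2: [PARSE:P2(v=10,ok=F), VALIDATE:P1(v=13,ok=F), TRANSFORM:-, EMIT:-] out:-; in:P2
Tick 3: [PARSE:P3(v=2,ok=F), VALIDATE:P2(v=10,ok=F), TRANSFORM:P1(v=0,ok=F), EMIT:-] out:-; in:P3
Tick 4: [PARSE:P4(v=19,ok=F), VALIDATE:P3(v=2,ok=F), TRANSFORM:P2(v=0,ok=F), EMIT:P1(v=0,ok=F)] out:-; in:P4
At end of tick 4: ['P4', 'P3', 'P2', 'P1']

Answer: P4 P3 P2 P1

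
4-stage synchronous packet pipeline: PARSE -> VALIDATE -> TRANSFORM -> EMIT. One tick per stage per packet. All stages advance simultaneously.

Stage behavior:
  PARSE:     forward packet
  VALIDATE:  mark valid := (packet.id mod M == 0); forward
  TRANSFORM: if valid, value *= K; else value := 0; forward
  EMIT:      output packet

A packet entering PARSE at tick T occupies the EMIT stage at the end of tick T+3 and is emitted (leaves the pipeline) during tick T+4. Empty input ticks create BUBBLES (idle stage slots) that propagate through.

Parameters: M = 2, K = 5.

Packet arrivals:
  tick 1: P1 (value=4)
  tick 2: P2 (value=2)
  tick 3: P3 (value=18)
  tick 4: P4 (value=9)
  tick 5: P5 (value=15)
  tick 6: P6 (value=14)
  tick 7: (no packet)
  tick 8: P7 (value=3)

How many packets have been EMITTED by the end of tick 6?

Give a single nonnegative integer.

Answer: 2

Derivation:
Tick 1: [PARSE:P1(v=4,ok=F), VALIDATE:-, TRANSFORM:-, EMIT:-] out:-; in:P1
Tick 2: [PARSE:P2(v=2,ok=F), VALIDATE:P1(v=4,ok=F), TRANSFORM:-, EMIT:-] out:-; in:P2
Tick 3: [PARSE:P3(v=18,ok=F), VALIDATE:P2(v=2,ok=T), TRANSFORM:P1(v=0,ok=F), EMIT:-] out:-; in:P3
Tick 4: [PARSE:P4(v=9,ok=F), VALIDATE:P3(v=18,ok=F), TRANSFORM:P2(v=10,ok=T), EMIT:P1(v=0,ok=F)] out:-; in:P4
Tick 5: [PARSE:P5(v=15,ok=F), VALIDATE:P4(v=9,ok=T), TRANSFORM:P3(v=0,ok=F), EMIT:P2(v=10,ok=T)] out:P1(v=0); in:P5
Tick 6: [PARSE:P6(v=14,ok=F), VALIDATE:P5(v=15,ok=F), TRANSFORM:P4(v=45,ok=T), EMIT:P3(v=0,ok=F)] out:P2(v=10); in:P6
Emitted by tick 6: ['P1', 'P2']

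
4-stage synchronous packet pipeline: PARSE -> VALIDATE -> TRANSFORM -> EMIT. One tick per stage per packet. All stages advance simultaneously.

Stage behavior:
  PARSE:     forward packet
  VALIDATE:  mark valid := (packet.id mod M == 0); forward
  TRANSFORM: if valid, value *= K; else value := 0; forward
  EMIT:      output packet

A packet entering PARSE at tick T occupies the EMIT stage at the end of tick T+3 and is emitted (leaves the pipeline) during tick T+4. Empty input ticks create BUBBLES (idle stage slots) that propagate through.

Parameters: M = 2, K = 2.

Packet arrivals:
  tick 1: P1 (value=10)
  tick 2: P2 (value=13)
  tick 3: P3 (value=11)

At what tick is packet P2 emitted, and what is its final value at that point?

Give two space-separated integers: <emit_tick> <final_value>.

Tick 1: [PARSE:P1(v=10,ok=F), VALIDATE:-, TRANSFORM:-, EMIT:-] out:-; in:P1
Tick 2: [PARSE:P2(v=13,ok=F), VALIDATE:P1(v=10,ok=F), TRANSFORM:-, EMIT:-] out:-; in:P2
Tick 3: [PARSE:P3(v=11,ok=F), VALIDATE:P2(v=13,ok=T), TRANSFORM:P1(v=0,ok=F), EMIT:-] out:-; in:P3
Tick 4: [PARSE:-, VALIDATE:P3(v=11,ok=F), TRANSFORM:P2(v=26,ok=T), EMIT:P1(v=0,ok=F)] out:-; in:-
Tick 5: [PARSE:-, VALIDATE:-, TRANSFORM:P3(v=0,ok=F), EMIT:P2(v=26,ok=T)] out:P1(v=0); in:-
Tick 6: [PARSE:-, VALIDATE:-, TRANSFORM:-, EMIT:P3(v=0,ok=F)] out:P2(v=26); in:-
Tick 7: [PARSE:-, VALIDATE:-, TRANSFORM:-, EMIT:-] out:P3(v=0); in:-
P2: arrives tick 2, valid=True (id=2, id%2=0), emit tick 6, final value 26

Answer: 6 26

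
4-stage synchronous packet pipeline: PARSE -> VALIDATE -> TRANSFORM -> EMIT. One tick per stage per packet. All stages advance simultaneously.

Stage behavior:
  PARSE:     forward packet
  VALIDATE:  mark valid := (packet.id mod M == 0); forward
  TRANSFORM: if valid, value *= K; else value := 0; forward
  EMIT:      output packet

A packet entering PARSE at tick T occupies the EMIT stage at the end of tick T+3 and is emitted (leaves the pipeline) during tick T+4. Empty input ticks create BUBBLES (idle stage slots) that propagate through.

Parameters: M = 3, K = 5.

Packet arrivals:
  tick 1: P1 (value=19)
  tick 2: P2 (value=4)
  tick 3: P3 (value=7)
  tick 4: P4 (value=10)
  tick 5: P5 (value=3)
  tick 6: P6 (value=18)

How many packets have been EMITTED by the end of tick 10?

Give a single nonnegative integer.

Tick 1: [PARSE:P1(v=19,ok=F), VALIDATE:-, TRANSFORM:-, EMIT:-] out:-; in:P1
Tick 2: [PARSE:P2(v=4,ok=F), VALIDATE:P1(v=19,ok=F), TRANSFORM:-, EMIT:-] out:-; in:P2
Tick 3: [PARSE:P3(v=7,ok=F), VALIDATE:P2(v=4,ok=F), TRANSFORM:P1(v=0,ok=F), EMIT:-] out:-; in:P3
Tick 4: [PARSE:P4(v=10,ok=F), VALIDATE:P3(v=7,ok=T), TRANSFORM:P2(v=0,ok=F), EMIT:P1(v=0,ok=F)] out:-; in:P4
Tick 5: [PARSE:P5(v=3,ok=F), VALIDATE:P4(v=10,ok=F), TRANSFORM:P3(v=35,ok=T), EMIT:P2(v=0,ok=F)] out:P1(v=0); in:P5
Tick 6: [PARSE:P6(v=18,ok=F), VALIDATE:P5(v=3,ok=F), TRANSFORM:P4(v=0,ok=F), EMIT:P3(v=35,ok=T)] out:P2(v=0); in:P6
Tick 7: [PARSE:-, VALIDATE:P6(v=18,ok=T), TRANSFORM:P5(v=0,ok=F), EMIT:P4(v=0,ok=F)] out:P3(v=35); in:-
Tick 8: [PARSE:-, VALIDATE:-, TRANSFORM:P6(v=90,ok=T), EMIT:P5(v=0,ok=F)] out:P4(v=0); in:-
Tick 9: [PARSE:-, VALIDATE:-, TRANSFORM:-, EMIT:P6(v=90,ok=T)] out:P5(v=0); in:-
Tick 10: [PARSE:-, VALIDATE:-, TRANSFORM:-, EMIT:-] out:P6(v=90); in:-
Emitted by tick 10: ['P1', 'P2', 'P3', 'P4', 'P5', 'P6']

Answer: 6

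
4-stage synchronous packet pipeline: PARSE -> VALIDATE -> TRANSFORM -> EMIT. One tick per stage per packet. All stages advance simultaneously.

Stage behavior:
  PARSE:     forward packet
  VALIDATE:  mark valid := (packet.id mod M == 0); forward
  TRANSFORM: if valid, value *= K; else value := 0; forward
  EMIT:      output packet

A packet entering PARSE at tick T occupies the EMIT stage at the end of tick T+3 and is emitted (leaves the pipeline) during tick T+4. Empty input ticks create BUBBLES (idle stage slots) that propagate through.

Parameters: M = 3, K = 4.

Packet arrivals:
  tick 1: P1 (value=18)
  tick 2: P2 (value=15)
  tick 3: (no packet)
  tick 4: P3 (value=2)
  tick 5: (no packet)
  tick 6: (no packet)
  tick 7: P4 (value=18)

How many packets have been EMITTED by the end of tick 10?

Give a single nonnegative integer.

Tick 1: [PARSE:P1(v=18,ok=F), VALIDATE:-, TRANSFORM:-, EMIT:-] out:-; in:P1
Tick 2: [PARSE:P2(v=15,ok=F), VALIDATE:P1(v=18,ok=F), TRANSFORM:-, EMIT:-] out:-; in:P2
Tick 3: [PARSE:-, VALIDATE:P2(v=15,ok=F), TRANSFORM:P1(v=0,ok=F), EMIT:-] out:-; in:-
Tick 4: [PARSE:P3(v=2,ok=F), VALIDATE:-, TRANSFORM:P2(v=0,ok=F), EMIT:P1(v=0,ok=F)] out:-; in:P3
Tick 5: [PARSE:-, VALIDATE:P3(v=2,ok=T), TRANSFORM:-, EMIT:P2(v=0,ok=F)] out:P1(v=0); in:-
Tick 6: [PARSE:-, VALIDATE:-, TRANSFORM:P3(v=8,ok=T), EMIT:-] out:P2(v=0); in:-
Tick 7: [PARSE:P4(v=18,ok=F), VALIDATE:-, TRANSFORM:-, EMIT:P3(v=8,ok=T)] out:-; in:P4
Tick 8: [PARSE:-, VALIDATE:P4(v=18,ok=F), TRANSFORM:-, EMIT:-] out:P3(v=8); in:-
Tick 9: [PARSE:-, VALIDATE:-, TRANSFORM:P4(v=0,ok=F), EMIT:-] out:-; in:-
Tick 10: [PARSE:-, VALIDATE:-, TRANSFORM:-, EMIT:P4(v=0,ok=F)] out:-; in:-
Emitted by tick 10: ['P1', 'P2', 'P3']

Answer: 3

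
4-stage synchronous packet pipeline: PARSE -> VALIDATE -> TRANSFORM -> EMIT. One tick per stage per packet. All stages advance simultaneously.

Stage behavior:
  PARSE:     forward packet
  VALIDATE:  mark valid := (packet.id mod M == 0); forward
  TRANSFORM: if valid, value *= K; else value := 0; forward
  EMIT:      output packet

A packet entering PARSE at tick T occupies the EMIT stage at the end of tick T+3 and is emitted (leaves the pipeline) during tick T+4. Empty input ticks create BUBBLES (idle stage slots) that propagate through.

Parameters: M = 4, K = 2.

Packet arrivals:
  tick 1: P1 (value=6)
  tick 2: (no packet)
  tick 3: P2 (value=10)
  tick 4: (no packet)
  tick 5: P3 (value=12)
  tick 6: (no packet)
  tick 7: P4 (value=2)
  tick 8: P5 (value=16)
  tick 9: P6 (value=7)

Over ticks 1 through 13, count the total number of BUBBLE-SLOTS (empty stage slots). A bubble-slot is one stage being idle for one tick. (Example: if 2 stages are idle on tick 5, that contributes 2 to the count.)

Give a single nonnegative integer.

Tick 1: [PARSE:P1(v=6,ok=F), VALIDATE:-, TRANSFORM:-, EMIT:-] out:-; bubbles=3
Tick 2: [PARSE:-, VALIDATE:P1(v=6,ok=F), TRANSFORM:-, EMIT:-] out:-; bubbles=3
Tick 3: [PARSE:P2(v=10,ok=F), VALIDATE:-, TRANSFORM:P1(v=0,ok=F), EMIT:-] out:-; bubbles=2
Tick 4: [PARSE:-, VALIDATE:P2(v=10,ok=F), TRANSFORM:-, EMIT:P1(v=0,ok=F)] out:-; bubbles=2
Tick 5: [PARSE:P3(v=12,ok=F), VALIDATE:-, TRANSFORM:P2(v=0,ok=F), EMIT:-] out:P1(v=0); bubbles=2
Tick 6: [PARSE:-, VALIDATE:P3(v=12,ok=F), TRANSFORM:-, EMIT:P2(v=0,ok=F)] out:-; bubbles=2
Tick 7: [PARSE:P4(v=2,ok=F), VALIDATE:-, TRANSFORM:P3(v=0,ok=F), EMIT:-] out:P2(v=0); bubbles=2
Tick 8: [PARSE:P5(v=16,ok=F), VALIDATE:P4(v=2,ok=T), TRANSFORM:-, EMIT:P3(v=0,ok=F)] out:-; bubbles=1
Tick 9: [PARSE:P6(v=7,ok=F), VALIDATE:P5(v=16,ok=F), TRANSFORM:P4(v=4,ok=T), EMIT:-] out:P3(v=0); bubbles=1
Tick 10: [PARSE:-, VALIDATE:P6(v=7,ok=F), TRANSFORM:P5(v=0,ok=F), EMIT:P4(v=4,ok=T)] out:-; bubbles=1
Tick 11: [PARSE:-, VALIDATE:-, TRANSFORM:P6(v=0,ok=F), EMIT:P5(v=0,ok=F)] out:P4(v=4); bubbles=2
Tick 12: [PARSE:-, VALIDATE:-, TRANSFORM:-, EMIT:P6(v=0,ok=F)] out:P5(v=0); bubbles=3
Tick 13: [PARSE:-, VALIDATE:-, TRANSFORM:-, EMIT:-] out:P6(v=0); bubbles=4
Total bubble-slots: 28

Answer: 28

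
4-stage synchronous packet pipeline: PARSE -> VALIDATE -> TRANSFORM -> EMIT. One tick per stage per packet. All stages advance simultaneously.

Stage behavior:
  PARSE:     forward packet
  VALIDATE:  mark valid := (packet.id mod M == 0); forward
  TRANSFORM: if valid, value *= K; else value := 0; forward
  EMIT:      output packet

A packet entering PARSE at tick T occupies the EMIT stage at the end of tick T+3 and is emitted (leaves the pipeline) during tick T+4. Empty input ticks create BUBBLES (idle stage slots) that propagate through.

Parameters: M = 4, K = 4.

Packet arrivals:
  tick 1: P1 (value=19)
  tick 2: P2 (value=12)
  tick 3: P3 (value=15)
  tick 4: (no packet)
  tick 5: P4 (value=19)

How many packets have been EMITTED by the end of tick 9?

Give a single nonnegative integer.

Answer: 4

Derivation:
Tick 1: [PARSE:P1(v=19,ok=F), VALIDATE:-, TRANSFORM:-, EMIT:-] out:-; in:P1
Tick 2: [PARSE:P2(v=12,ok=F), VALIDATE:P1(v=19,ok=F), TRANSFORM:-, EMIT:-] out:-; in:P2
Tick 3: [PARSE:P3(v=15,ok=F), VALIDATE:P2(v=12,ok=F), TRANSFORM:P1(v=0,ok=F), EMIT:-] out:-; in:P3
Tick 4: [PARSE:-, VALIDATE:P3(v=15,ok=F), TRANSFORM:P2(v=0,ok=F), EMIT:P1(v=0,ok=F)] out:-; in:-
Tick 5: [PARSE:P4(v=19,ok=F), VALIDATE:-, TRANSFORM:P3(v=0,ok=F), EMIT:P2(v=0,ok=F)] out:P1(v=0); in:P4
Tick 6: [PARSE:-, VALIDATE:P4(v=19,ok=T), TRANSFORM:-, EMIT:P3(v=0,ok=F)] out:P2(v=0); in:-
Tick 7: [PARSE:-, VALIDATE:-, TRANSFORM:P4(v=76,ok=T), EMIT:-] out:P3(v=0); in:-
Tick 8: [PARSE:-, VALIDATE:-, TRANSFORM:-, EMIT:P4(v=76,ok=T)] out:-; in:-
Tick 9: [PARSE:-, VALIDATE:-, TRANSFORM:-, EMIT:-] out:P4(v=76); in:-
Emitted by tick 9: ['P1', 'P2', 'P3', 'P4']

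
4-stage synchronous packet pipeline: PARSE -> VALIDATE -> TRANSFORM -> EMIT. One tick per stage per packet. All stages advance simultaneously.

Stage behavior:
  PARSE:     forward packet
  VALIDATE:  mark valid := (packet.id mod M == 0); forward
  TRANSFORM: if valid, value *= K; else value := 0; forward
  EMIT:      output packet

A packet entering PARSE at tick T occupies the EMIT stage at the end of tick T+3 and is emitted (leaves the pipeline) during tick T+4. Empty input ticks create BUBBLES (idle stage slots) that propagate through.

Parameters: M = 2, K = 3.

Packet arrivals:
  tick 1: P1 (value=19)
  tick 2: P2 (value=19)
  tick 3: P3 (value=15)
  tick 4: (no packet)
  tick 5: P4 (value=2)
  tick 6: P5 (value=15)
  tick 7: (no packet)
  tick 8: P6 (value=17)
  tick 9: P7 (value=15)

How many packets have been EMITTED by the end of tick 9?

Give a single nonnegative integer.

Tick 1: [PARSE:P1(v=19,ok=F), VALIDATE:-, TRANSFORM:-, EMIT:-] out:-; in:P1
Tick 2: [PARSE:P2(v=19,ok=F), VALIDATE:P1(v=19,ok=F), TRANSFORM:-, EMIT:-] out:-; in:P2
Tick 3: [PARSE:P3(v=15,ok=F), VALIDATE:P2(v=19,ok=T), TRANSFORM:P1(v=0,ok=F), EMIT:-] out:-; in:P3
Tick 4: [PARSE:-, VALIDATE:P3(v=15,ok=F), TRANSFORM:P2(v=57,ok=T), EMIT:P1(v=0,ok=F)] out:-; in:-
Tick 5: [PARSE:P4(v=2,ok=F), VALIDATE:-, TRANSFORM:P3(v=0,ok=F), EMIT:P2(v=57,ok=T)] out:P1(v=0); in:P4
Tick 6: [PARSE:P5(v=15,ok=F), VALIDATE:P4(v=2,ok=T), TRANSFORM:-, EMIT:P3(v=0,ok=F)] out:P2(v=57); in:P5
Tick 7: [PARSE:-, VALIDATE:P5(v=15,ok=F), TRANSFORM:P4(v=6,ok=T), EMIT:-] out:P3(v=0); in:-
Tick 8: [PARSE:P6(v=17,ok=F), VALIDATE:-, TRANSFORM:P5(v=0,ok=F), EMIT:P4(v=6,ok=T)] out:-; in:P6
Tick 9: [PARSE:P7(v=15,ok=F), VALIDATE:P6(v=17,ok=T), TRANSFORM:-, EMIT:P5(v=0,ok=F)] out:P4(v=6); in:P7
Emitted by tick 9: ['P1', 'P2', 'P3', 'P4']

Answer: 4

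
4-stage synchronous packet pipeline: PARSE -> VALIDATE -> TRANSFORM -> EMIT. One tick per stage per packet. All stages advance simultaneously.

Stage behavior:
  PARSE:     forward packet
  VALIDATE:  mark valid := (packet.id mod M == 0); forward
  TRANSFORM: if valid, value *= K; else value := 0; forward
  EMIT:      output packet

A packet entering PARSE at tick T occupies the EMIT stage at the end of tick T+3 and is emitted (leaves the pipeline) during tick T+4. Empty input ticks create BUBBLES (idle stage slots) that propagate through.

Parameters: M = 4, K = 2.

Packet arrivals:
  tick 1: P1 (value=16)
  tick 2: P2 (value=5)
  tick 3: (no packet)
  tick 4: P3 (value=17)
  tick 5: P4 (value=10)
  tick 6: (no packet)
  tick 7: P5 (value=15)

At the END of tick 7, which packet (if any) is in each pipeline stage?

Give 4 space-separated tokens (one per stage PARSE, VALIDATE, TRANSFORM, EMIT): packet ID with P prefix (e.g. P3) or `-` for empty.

Tick 1: [PARSE:P1(v=16,ok=F), VALIDATE:-, TRANSFORM:-, EMIT:-] out:-; in:P1
Tick 2: [PARSE:P2(v=5,ok=F), VALIDATE:P1(v=16,ok=F), TRANSFORM:-, EMIT:-] out:-; in:P2
Tick 3: [PARSE:-, VALIDATE:P2(v=5,ok=F), TRANSFORM:P1(v=0,ok=F), EMIT:-] out:-; in:-
Tick 4: [PARSE:P3(v=17,ok=F), VALIDATE:-, TRANSFORM:P2(v=0,ok=F), EMIT:P1(v=0,ok=F)] out:-; in:P3
Tick 5: [PARSE:P4(v=10,ok=F), VALIDATE:P3(v=17,ok=F), TRANSFORM:-, EMIT:P2(v=0,ok=F)] out:P1(v=0); in:P4
Tick 6: [PARSE:-, VALIDATE:P4(v=10,ok=T), TRANSFORM:P3(v=0,ok=F), EMIT:-] out:P2(v=0); in:-
Tick 7: [PARSE:P5(v=15,ok=F), VALIDATE:-, TRANSFORM:P4(v=20,ok=T), EMIT:P3(v=0,ok=F)] out:-; in:P5
At end of tick 7: ['P5', '-', 'P4', 'P3']

Answer: P5 - P4 P3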